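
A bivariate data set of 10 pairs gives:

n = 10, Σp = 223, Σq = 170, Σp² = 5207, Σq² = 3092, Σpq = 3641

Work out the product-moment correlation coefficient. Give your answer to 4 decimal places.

-0.6898

r = (nΣpq − ΣpΣq) / √[(nΣp² − (Σp)²)(nΣq² − (Σq)²)]
Numerator: 10×3641 − 223×170 = -1500
Denominator: √[(52070 − 49729)(30920 − 28900)] = √[2341 × 2020] = 2174.5850
r = -1500 / 2174.5850 ≈ -0.6898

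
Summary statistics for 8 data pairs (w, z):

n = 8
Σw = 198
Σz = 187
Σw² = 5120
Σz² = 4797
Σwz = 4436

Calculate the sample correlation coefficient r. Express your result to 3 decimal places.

-0.629

r = (nΣwz − ΣwΣz) / √[(nΣw² − (Σw)²)(nΣz² − (Σz)²)]
Numerator: 8×4436 − 198×187 = -1538
Denominator: √[(40960 − 39204)(38376 − 34969)] = √[1756 × 3407] = 2445.9542
r = -1538 / 2445.9542 ≈ -0.629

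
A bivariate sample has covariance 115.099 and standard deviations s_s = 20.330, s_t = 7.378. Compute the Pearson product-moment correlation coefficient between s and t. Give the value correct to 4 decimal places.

r = Cov(s,t) / (s_s · s_t) = 115.099 / (20.330 × 7.378)
  = 115.099 / 149.9947 ≈ 0.7674

0.7674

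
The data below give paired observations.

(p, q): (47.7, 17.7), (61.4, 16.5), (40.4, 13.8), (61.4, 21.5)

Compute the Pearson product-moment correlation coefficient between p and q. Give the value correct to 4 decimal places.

0.7045

n = 4, Σp = 210.9, Σq = 69.5, Σp² = 11447.37, Σq² = 1238.23, Σpq = 3735.01
nΣpq − ΣpΣq = 14940.04 − 14657.55 = 282.49
nΣp² − (Σp)² = 45789.48 − 44478.81 = 1310.67; nΣq² − (Σq)² = 4952.92 − 4830.25 = 122.67
r = 282.49 / √(1310.67 × 122.67) = 282.49 / 400.9737 ≈ 0.7045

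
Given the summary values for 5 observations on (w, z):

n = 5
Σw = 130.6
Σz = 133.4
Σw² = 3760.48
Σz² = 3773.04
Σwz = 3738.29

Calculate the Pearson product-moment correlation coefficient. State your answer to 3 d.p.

r = (nΣwz − ΣwΣz) / √[(nΣw² − (Σw)²)(nΣz² − (Σz)²)]
Numerator: 5×3738.29 − 130.6×133.4 = 1269.41
Denominator: √[(18802.4 − 17056.36)(18865.2 − 17795.56)] = √[1746.04 × 1069.64] = 1366.6141
r = 1269.41 / 1366.6141 ≈ 0.929

0.929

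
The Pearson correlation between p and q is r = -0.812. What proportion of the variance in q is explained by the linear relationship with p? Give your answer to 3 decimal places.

r² = (-0.812)² = 0.659

0.659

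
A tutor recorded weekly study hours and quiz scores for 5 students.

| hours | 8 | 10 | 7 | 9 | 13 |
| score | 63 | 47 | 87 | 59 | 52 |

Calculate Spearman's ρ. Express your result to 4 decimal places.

Rank hours: 2, 4, 1, 3, 5
Rank score: 4, 1, 5, 3, 2
d = rank(hours) − rank(score): -2, 3, -4, 0, 3; Σd² = 38
ρ = 1 − 6Σd² / [n(n²−1)] = 1 − 6×38 / (5×24) = 1 − 228/120 ≈ -0.9000

-0.9000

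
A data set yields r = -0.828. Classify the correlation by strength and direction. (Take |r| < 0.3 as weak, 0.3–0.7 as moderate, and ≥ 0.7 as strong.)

r = -0.828 < 0 so the relationship is negative.
|r| = 0.828, which falls in the strong range.

strong negative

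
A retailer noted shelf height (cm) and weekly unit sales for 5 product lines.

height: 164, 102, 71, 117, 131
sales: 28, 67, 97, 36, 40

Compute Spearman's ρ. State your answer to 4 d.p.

Rank height: 5, 2, 1, 3, 4
Rank sales: 1, 4, 5, 2, 3
d = rank(height) − rank(sales): 4, -2, -4, 1, 1; Σd² = 38
ρ = 1 − 6Σd² / [n(n²−1)] = 1 − 6×38 / (5×24) = 1 − 228/120 ≈ -0.9000

-0.9000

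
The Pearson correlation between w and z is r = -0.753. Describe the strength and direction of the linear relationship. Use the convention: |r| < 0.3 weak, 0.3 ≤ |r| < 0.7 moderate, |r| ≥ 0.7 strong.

r = -0.753 < 0 so the relationship is negative.
|r| = 0.753, which falls in the strong range.

strong negative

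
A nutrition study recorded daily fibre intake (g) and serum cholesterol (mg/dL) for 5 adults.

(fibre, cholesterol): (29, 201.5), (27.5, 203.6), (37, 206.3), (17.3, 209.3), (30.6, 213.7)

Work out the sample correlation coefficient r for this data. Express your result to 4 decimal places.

-0.1250

n = 5, Σx = 141.4, Σy = 1034.4, Σx² = 4201.9, Σy² = 214089.08, Σxy = 29235.71
nΣxy − ΣxΣy = 146178.55 − 146264.16 = -85.61
nΣx² − (Σx)² = 21009.5 − 19993.96 = 1015.54; nΣy² − (Σy)² = 1070445.4 − 1069983.36 = 462.04
r = -85.61 / √(1015.54 × 462.04) = -85.61 / 684.9964 ≈ -0.1250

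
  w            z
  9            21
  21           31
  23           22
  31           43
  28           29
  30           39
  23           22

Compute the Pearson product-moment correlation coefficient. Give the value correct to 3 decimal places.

n = 7, Σw = 165, Σz = 207, Σw² = 4225, Σz² = 6581, Σwz = 5167
nΣwz − ΣwΣz = 36169 − 34155 = 2014
nΣw² − (Σw)² = 29575 − 27225 = 2350; nΣz² − (Σz)² = 46067 − 42849 = 3218
r = 2014 / √(2350 × 3218) = 2014 / 2749.9636 ≈ 0.732

0.732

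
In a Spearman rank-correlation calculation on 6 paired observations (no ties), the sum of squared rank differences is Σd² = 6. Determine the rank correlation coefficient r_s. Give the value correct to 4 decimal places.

ρ = 1 − 6Σd² / [n(n²−1)] = 1 − 6×6 / (6×35)
  = 1 − 36/210 = 1 − 0.17143 ≈ 0.8286

0.8286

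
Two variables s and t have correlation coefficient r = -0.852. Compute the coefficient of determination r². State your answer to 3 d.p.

r² = (-0.852)² = 0.726

0.726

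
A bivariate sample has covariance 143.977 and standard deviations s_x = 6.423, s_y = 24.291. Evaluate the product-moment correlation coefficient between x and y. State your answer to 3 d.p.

0.923

r = Cov(x,y) / (s_x · s_y) = 143.977 / (6.423 × 24.291)
  = 143.977 / 156.0211 ≈ 0.923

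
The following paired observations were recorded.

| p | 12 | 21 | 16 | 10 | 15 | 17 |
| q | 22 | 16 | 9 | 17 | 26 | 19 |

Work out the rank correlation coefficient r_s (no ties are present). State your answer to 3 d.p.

-0.371

Rank p: 2, 6, 4, 1, 3, 5
Rank q: 5, 2, 1, 3, 6, 4
d = rank(p) − rank(q): -3, 4, 3, -2, -3, 1; Σd² = 48
ρ = 1 − 6Σd² / [n(n²−1)] = 1 − 6×48 / (6×35) = 1 − 288/210 ≈ -0.371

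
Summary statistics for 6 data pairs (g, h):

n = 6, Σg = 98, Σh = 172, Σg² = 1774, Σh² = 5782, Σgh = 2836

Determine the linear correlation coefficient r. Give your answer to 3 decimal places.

r = (nΣgh − ΣgΣh) / √[(nΣg² − (Σg)²)(nΣh² − (Σh)²)]
Numerator: 6×2836 − 98×172 = 160
Denominator: √[(10644 − 9604)(34692 − 29584)] = √[1040 × 5108] = 2304.8471
r = 160 / 2304.8471 ≈ 0.069

0.069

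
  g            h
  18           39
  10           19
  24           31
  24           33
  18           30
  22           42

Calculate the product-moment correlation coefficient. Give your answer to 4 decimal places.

0.6611

n = 6, Σg = 116, Σh = 194, Σg² = 2384, Σh² = 6596, Σgh = 3892
nΣgh − ΣgΣh = 23352 − 22504 = 848
nΣg² − (Σg)² = 14304 − 13456 = 848; nΣh² − (Σh)² = 39576 − 37636 = 1940
r = 848 / √(848 × 1940) = 848 / 1282.6223 ≈ 0.6611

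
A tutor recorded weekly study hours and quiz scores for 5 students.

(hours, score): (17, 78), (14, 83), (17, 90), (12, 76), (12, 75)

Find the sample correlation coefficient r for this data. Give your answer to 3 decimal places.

n = 5, Σx = 72, Σy = 402, Σx² = 1062, Σy² = 32474, Σxy = 5830
nΣxy − ΣxΣy = 29150 − 28944 = 206
nΣx² − (Σx)² = 5310 − 5184 = 126; nΣy² − (Σy)² = 162370 − 161604 = 766
r = 206 / √(126 × 766) = 206 / 310.6702 ≈ 0.663

0.663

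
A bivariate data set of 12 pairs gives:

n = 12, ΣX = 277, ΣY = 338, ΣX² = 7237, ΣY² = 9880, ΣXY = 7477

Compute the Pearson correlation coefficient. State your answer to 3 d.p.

r = (nΣXY − ΣXΣY) / √[(nΣX² − (ΣX)²)(nΣY² − (ΣY)²)]
Numerator: 12×7477 − 277×338 = -3902
Denominator: √[(86844 − 76729)(118560 − 114244)] = √[10115 × 4316] = 6607.2945
r = -3902 / 6607.2945 ≈ -0.591

-0.591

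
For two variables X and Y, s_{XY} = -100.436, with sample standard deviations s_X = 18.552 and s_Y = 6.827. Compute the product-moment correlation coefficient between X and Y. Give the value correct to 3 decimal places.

-0.793

r = Cov(X,Y) / (s_X · s_Y) = -100.436 / (18.552 × 6.827)
  = -100.436 / 126.6545 ≈ -0.793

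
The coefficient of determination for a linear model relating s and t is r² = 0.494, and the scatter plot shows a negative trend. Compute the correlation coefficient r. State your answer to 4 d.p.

|r| = √0.494 = 0.7029
The association is negative, so r = −0.7029.

-0.7029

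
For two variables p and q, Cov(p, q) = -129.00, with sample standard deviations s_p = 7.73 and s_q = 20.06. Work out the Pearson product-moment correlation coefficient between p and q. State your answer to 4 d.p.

r = Cov(p,q) / (s_p · s_q) = -129.00 / (7.73 × 20.06)
  = -129.00 / 155.0638 ≈ -0.8319

-0.8319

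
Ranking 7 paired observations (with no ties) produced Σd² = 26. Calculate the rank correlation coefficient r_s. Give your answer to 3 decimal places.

0.536

ρ = 1 − 6Σd² / [n(n²−1)] = 1 − 6×26 / (7×48)
  = 1 − 156/336 = 1 − 0.4643 ≈ 0.536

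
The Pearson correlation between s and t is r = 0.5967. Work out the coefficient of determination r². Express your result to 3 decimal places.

0.356

r² = (0.5967)² = 0.356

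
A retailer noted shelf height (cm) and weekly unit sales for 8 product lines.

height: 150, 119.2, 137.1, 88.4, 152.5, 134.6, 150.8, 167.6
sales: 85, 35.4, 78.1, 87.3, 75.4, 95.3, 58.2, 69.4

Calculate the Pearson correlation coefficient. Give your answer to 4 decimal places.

n = 8, Σx = 1100.2, Σy = 584.1, Σx² = 155523.42, Σy² = 45169.91, Σxy = 80128.39
nΣxy − ΣxΣy = 641027.12 − 642626.82 = -1599.7
nΣx² − (Σx)² = 1244187.36 − 1210440.04 = 33747.32; nΣy² − (Σy)² = 361359.28 − 341172.81 = 20186.47
r = -1599.7 / √(33747.32 × 20186.47) = -1599.7 / 26100.5606 ≈ -0.0613

-0.0613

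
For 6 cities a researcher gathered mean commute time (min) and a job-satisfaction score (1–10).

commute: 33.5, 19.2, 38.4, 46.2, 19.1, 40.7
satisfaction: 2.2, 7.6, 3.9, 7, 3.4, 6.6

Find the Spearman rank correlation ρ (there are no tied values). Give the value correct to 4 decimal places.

0.3143

Rank commute: 3, 2, 4, 6, 1, 5
Rank satisfaction: 1, 6, 3, 5, 2, 4
d = rank(commute) − rank(satisfaction): 2, -4, 1, 1, -1, 1; Σd² = 24
ρ = 1 − 6Σd² / [n(n²−1)] = 1 − 6×24 / (6×35) = 1 − 144/210 ≈ 0.3143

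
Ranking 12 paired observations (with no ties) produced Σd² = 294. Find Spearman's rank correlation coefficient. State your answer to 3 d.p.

ρ = 1 − 6Σd² / [n(n²−1)] = 1 − 6×294 / (12×143)
  = 1 − 1764/1716 = 1 − 1.0280 ≈ -0.028

-0.028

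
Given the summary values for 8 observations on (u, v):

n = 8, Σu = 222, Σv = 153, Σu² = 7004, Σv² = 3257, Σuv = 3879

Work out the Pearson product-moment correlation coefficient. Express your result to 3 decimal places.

-0.694

r = (nΣuv − ΣuΣv) / √[(nΣu² − (Σu)²)(nΣv² − (Σv)²)]
Numerator: 8×3879 − 222×153 = -2934
Denominator: √[(56032 − 49284)(26056 − 23409)] = √[6748 × 2647] = 4226.3407
r = -2934 / 4226.3407 ≈ -0.694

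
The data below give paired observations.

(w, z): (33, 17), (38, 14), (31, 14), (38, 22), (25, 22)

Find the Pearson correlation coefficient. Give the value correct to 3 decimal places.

-0.274

n = 5, Σw = 165, Σz = 89, Σw² = 5563, Σz² = 1649, Σwz = 2913
nΣwz − ΣwΣz = 14565 − 14685 = -120
nΣw² − (Σw)² = 27815 − 27225 = 590; nΣz² − (Σz)² = 8245 − 7921 = 324
r = -120 / √(590 × 324) = -120 / 437.2185 ≈ -0.274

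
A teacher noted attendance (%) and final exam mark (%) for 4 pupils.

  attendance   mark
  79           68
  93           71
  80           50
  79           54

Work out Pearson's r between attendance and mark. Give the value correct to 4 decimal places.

0.6267

n = 4, Σx = 331, Σy = 243, Σx² = 27531, Σy² = 15081, Σxy = 20241
nΣxy − ΣxΣy = 80964 − 80433 = 531
nΣx² − (Σx)² = 110124 − 109561 = 563; nΣy² − (Σy)² = 60324 − 59049 = 1275
r = 531 / √(563 × 1275) = 531 / 847.2455 ≈ 0.6267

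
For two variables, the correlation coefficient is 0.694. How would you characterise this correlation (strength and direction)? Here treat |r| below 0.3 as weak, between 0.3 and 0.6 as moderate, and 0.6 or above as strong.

r = 0.694 > 0 so the relationship is positive.
|r| = 0.694, which falls in the strong range.

strong positive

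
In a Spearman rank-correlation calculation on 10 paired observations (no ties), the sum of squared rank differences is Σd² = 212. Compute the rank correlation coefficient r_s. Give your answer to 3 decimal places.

ρ = 1 − 6Σd² / [n(n²−1)] = 1 − 6×212 / (10×99)
  = 1 − 1272/990 = 1 − 1.2848 ≈ -0.285

-0.285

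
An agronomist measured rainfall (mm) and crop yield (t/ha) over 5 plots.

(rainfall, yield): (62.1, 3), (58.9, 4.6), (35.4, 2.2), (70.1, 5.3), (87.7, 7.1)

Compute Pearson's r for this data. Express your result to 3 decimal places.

0.916

n = 5, Σx = 314.2, Σy = 22.2, Σx² = 21184.08, Σy² = 113.5, Σxy = 1529.32
nΣxy − ΣxΣy = 7646.6 − 6975.24 = 671.36
nΣx² − (Σx)² = 105920.4 − 98721.64 = 7198.76; nΣy² − (Σy)² = 567.5 − 492.84 = 74.66
r = 671.36 / √(7198.76 × 74.66) = 671.36 / 733.1162 ≈ 0.916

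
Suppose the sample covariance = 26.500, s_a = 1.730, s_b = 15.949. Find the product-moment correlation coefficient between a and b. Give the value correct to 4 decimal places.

0.9604

r = Cov(a,b) / (s_a · s_b) = 26.500 / (1.730 × 15.949)
  = 26.500 / 27.5918 ≈ 0.9604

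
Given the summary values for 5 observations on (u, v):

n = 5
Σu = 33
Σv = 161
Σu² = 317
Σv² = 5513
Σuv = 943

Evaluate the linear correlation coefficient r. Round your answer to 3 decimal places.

-0.662

r = (nΣuv − ΣuΣv) / √[(nΣu² − (Σu)²)(nΣv² − (Σv)²)]
Numerator: 5×943 − 33×161 = -598
Denominator: √[(1585 − 1089)(27565 − 25921)] = √[496 × 1644] = 903.0083
r = -598 / 903.0083 ≈ -0.662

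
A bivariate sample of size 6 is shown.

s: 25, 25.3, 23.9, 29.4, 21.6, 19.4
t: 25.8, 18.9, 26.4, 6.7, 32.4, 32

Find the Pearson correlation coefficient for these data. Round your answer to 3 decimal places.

n = 6, Σs = 144.6, Σt = 142.2, Σs² = 3543.58, Σt² = 3838.46, Σst = 3271.75
nΣst − ΣsΣt = 19630.5 − 20562.12 = -931.62
nΣs² − (Σs)² = 21261.48 − 20909.16 = 352.32; nΣt² − (Σt)² = 23030.76 − 20220.84 = 2809.92
r = -931.62 / √(352.32 × 2809.92) = -931.62 / 994.9829 ≈ -0.936

-0.936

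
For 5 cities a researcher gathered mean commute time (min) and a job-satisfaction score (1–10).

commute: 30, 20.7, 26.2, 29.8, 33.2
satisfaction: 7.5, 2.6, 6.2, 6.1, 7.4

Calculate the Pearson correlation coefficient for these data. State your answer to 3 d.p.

n = 5, Σx = 139.9, Σy = 29.8, Σx² = 4005.21, Σy² = 193.42, Σxy = 868.72
nΣxy − ΣxΣy = 4343.6 − 4169.02 = 174.58
nΣx² − (Σx)² = 20026.05 − 19572.01 = 454.04; nΣy² − (Σy)² = 967.1 − 888.04 = 79.06
r = 174.58 / √(454.04 × 79.06) = 174.58 / 189.4635 ≈ 0.921

0.921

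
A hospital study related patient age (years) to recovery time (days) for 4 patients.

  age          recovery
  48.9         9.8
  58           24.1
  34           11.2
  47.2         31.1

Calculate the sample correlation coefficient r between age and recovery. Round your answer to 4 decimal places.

0.4662

n = 4, Σx = 188.1, Σy = 76.2, Σx² = 9139.05, Σy² = 1769.5, Σxy = 3725.74
nΣxy − ΣxΣy = 14902.96 − 14333.22 = 569.74
nΣx² − (Σx)² = 36556.2 − 35381.61 = 1174.59; nΣy² − (Σy)² = 7078 − 5806.44 = 1271.56
r = 569.74 / √(1174.59 × 1271.56) = 569.74 / 1222.1136 ≈ 0.4662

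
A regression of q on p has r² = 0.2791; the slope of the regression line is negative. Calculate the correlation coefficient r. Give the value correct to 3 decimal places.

-0.528

|r| = √0.2791 = 0.528
The association is negative, so r = −0.528.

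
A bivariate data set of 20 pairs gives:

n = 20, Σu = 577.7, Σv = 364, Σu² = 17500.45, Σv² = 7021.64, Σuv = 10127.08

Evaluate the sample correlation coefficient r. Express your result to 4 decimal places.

r = (nΣuv − ΣuΣv) / √[(nΣu² − (Σu)²)(nΣv² − (Σv)²)]
Numerator: 20×10127.08 − 577.7×364 = -7741.2
Denominator: √[(350009 − 333737.29)(140432.8 − 132496)] = √[16271.71 × 7936.8] = 11364.2117
r = -7741.2 / 11364.2117 ≈ -0.6812

-0.6812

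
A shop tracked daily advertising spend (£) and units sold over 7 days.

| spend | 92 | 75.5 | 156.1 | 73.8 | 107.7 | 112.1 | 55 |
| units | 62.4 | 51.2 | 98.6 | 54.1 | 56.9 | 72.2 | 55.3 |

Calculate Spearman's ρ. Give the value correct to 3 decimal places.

Rank spend: 4, 3, 7, 2, 5, 6, 1
Rank units: 5, 1, 7, 2, 4, 6, 3
d = rank(spend) − rank(units): -1, 2, 0, 0, 1, 0, -2; Σd² = 10
ρ = 1 − 6Σd² / [n(n²−1)] = 1 − 6×10 / (7×48) = 1 − 60/336 ≈ 0.821

0.821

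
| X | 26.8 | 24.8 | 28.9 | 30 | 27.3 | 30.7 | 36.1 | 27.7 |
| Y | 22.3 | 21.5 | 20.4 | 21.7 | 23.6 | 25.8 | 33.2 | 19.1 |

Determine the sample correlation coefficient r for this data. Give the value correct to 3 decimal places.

0.832

n = 8, ΣX = 232.3, ΣY = 187.6, ΣX² = 6826.77, ΣY² = 4536.24, ΣXY = 5535.33
nΣXY − ΣXΣY = 44282.64 − 43579.48 = 703.16
nΣX² − (ΣX)² = 54614.16 − 53963.29 = 650.87; nΣY² − (ΣY)² = 36289.92 − 35193.76 = 1096.16
r = 703.16 / √(650.87 × 1096.16) = 703.16 / 844.6642 ≈ 0.832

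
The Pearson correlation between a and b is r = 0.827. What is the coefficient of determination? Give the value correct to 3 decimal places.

r² = (0.827)² = 0.684

0.684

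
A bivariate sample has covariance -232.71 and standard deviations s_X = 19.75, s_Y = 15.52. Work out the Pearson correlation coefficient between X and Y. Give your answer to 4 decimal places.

r = Cov(X,Y) / (s_X · s_Y) = -232.71 / (19.75 × 15.52)
  = -232.71 / 306.5200 ≈ -0.7592

-0.7592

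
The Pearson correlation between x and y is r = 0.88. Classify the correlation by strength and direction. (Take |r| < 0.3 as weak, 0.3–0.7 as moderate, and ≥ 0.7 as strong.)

r = 0.88 > 0 so the relationship is positive.
|r| = 0.88, which falls in the strong range.

strong positive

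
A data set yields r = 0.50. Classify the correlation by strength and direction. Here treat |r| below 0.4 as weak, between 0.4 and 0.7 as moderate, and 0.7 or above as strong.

moderate positive

r = 0.50 > 0 so the relationship is positive.
|r| = 0.50, which falls in the moderate range.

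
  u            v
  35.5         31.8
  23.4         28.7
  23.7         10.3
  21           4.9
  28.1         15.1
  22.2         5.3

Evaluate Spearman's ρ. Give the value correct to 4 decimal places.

Rank u: 6, 3, 4, 1, 5, 2
Rank v: 6, 5, 3, 1, 4, 2
d = rank(u) − rank(v): 0, -2, 1, 0, 1, 0; Σd² = 6
ρ = 1 − 6Σd² / [n(n²−1)] = 1 − 6×6 / (6×35) = 1 − 36/210 ≈ 0.8286

0.8286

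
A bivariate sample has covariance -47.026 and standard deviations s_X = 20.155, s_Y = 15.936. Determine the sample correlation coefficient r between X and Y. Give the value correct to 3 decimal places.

r = Cov(X,Y) / (s_X · s_Y) = -47.026 / (20.155 × 15.936)
  = -47.026 / 321.1901 ≈ -0.146

-0.146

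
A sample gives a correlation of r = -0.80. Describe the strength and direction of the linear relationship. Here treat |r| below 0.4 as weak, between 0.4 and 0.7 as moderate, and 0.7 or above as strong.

r = -0.80 < 0 so the relationship is negative.
|r| = 0.80, which falls in the strong range.

strong negative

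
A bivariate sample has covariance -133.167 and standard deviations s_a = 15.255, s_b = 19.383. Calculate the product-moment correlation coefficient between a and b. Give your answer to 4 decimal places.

-0.4504

r = Cov(a,b) / (s_a · s_b) = -133.167 / (15.255 × 19.383)
  = -133.167 / 295.6877 ≈ -0.4504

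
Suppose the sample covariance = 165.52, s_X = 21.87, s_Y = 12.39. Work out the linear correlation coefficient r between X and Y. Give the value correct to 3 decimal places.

0.611

r = Cov(X,Y) / (s_X · s_Y) = 165.52 / (21.87 × 12.39)
  = 165.52 / 270.9693 ≈ 0.611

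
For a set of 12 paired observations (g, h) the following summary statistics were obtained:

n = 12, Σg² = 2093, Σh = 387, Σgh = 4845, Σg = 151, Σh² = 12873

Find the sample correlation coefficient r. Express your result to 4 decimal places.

r = (nΣgh − ΣgΣh) / √[(nΣg² − (Σg)²)(nΣh² − (Σh)²)]
Numerator: 12×4845 − 151×387 = -297
Denominator: √[(25116 − 22801)(154476 − 149769)] = √[2315 × 4707] = 3301.0158
r = -297 / 3301.0158 ≈ -0.0900

-0.0900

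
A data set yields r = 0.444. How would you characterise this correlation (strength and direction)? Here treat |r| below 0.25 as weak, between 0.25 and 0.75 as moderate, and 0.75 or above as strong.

r = 0.444 > 0 so the relationship is positive.
|r| = 0.444, which falls in the moderate range.

moderate positive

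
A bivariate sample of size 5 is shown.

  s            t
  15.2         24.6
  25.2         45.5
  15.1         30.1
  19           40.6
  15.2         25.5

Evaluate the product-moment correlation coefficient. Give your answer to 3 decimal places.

0.919

n = 5, Σs = 89.7, Σt = 166.3, Σs² = 1686.13, Σt² = 5880.03, Σst = 3134.03
nΣst − ΣsΣt = 15670.15 − 14917.11 = 753.04
nΣs² − (Σs)² = 8430.65 − 8046.09 = 384.56; nΣt² − (Σt)² = 29400.15 − 27655.69 = 1744.46
r = 753.04 / √(384.56 × 1744.46) = 753.04 / 819.0541 ≈ 0.919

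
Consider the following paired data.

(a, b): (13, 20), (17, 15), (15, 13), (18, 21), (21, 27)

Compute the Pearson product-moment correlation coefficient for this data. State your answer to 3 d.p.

n = 5, Σa = 84, Σb = 96, Σa² = 1448, Σb² = 1964, Σab = 1655
nΣab − ΣaΣb = 8275 − 8064 = 211
nΣa² − (Σa)² = 7240 − 7056 = 184; nΣb² − (Σb)² = 9820 − 9216 = 604
r = 211 / √(184 × 604) = 211 / 333.3707 ≈ 0.633

0.633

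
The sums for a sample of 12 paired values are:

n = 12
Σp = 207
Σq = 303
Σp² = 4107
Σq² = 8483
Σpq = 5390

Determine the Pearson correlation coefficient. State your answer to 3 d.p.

0.244

r = (nΣpq − ΣpΣq) / √[(nΣp² − (Σp)²)(nΣq² − (Σq)²)]
Numerator: 12×5390 − 207×303 = 1959
Denominator: √[(49284 − 42849)(101796 − 91809)] = √[6435 × 9987] = 8016.6293
r = 1959 / 8016.6293 ≈ 0.244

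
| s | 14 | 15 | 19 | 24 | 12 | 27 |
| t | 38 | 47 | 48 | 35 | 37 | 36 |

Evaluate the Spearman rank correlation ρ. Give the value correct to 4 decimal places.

Rank s: 2, 3, 4, 5, 1, 6
Rank t: 4, 5, 6, 1, 3, 2
d = rank(s) − rank(t): -2, -2, -2, 4, -2, 4; Σd² = 48
ρ = 1 − 6Σd² / [n(n²−1)] = 1 − 6×48 / (6×35) = 1 − 288/210 ≈ -0.3714

-0.3714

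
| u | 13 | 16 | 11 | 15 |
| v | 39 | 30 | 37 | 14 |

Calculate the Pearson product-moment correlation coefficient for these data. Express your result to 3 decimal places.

-0.610

n = 4, Σu = 55, Σv = 120, Σu² = 771, Σv² = 3986, Σuv = 1604
nΣuv − ΣuΣv = 6416 − 6600 = -184
nΣu² − (Σu)² = 3084 − 3025 = 59; nΣv² − (Σv)² = 15944 − 14400 = 1544
r = -184 / √(59 × 1544) = -184 / 301.8211 ≈ -0.610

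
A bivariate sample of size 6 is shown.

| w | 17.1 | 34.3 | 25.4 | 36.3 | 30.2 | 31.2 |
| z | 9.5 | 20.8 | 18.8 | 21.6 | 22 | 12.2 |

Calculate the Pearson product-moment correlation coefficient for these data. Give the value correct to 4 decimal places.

0.7108

n = 6, Σw = 174.5, Σz = 104.9, Σw² = 5317.23, Σz² = 1975.73, Σwz = 3182.53
nΣwz − ΣwΣz = 19095.18 − 18305.05 = 790.13
nΣw² − (Σw)² = 31903.38 − 30450.25 = 1453.13; nΣz² − (Σz)² = 11854.38 − 11004.01 = 850.37
r = 790.13 / √(1453.13 × 850.37) = 790.13 / 1111.6196 ≈ 0.7108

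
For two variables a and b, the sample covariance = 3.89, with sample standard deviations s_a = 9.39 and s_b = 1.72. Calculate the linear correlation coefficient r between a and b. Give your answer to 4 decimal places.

0.2409

r = Cov(a,b) / (s_a · s_b) = 3.89 / (9.39 × 1.72)
  = 3.89 / 16.1508 ≈ 0.2409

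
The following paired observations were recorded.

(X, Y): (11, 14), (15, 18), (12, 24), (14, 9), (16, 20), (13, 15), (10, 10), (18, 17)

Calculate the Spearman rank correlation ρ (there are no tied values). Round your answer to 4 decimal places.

0.3810

Rank X: 2, 6, 3, 5, 7, 4, 1, 8
Rank Y: 3, 6, 8, 1, 7, 4, 2, 5
d = rank(X) − rank(Y): -1, 0, -5, 4, 0, 0, -1, 3; Σd² = 52
ρ = 1 − 6Σd² / [n(n²−1)] = 1 − 6×52 / (8×63) = 1 − 312/504 ≈ 0.3810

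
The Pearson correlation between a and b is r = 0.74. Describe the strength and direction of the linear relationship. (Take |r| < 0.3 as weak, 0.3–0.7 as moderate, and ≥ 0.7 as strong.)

r = 0.74 > 0 so the relationship is positive.
|r| = 0.74, which falls in the strong range.

strong positive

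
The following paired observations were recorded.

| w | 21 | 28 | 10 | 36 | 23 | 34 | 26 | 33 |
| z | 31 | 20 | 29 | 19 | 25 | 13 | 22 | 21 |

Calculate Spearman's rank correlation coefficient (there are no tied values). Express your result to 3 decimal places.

Rank w: 2, 5, 1, 8, 3, 7, 4, 6
Rank z: 8, 3, 7, 2, 6, 1, 5, 4
d = rank(w) − rank(z): -6, 2, -6, 6, -3, 6, -1, 2; Σd² = 162
ρ = 1 − 6Σd² / [n(n²−1)] = 1 − 6×162 / (8×63) = 1 − 972/504 ≈ -0.929

-0.929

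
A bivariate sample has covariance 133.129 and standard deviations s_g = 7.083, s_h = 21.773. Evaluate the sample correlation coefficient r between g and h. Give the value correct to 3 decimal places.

r = Cov(g,h) / (s_g · s_h) = 133.129 / (7.083 × 21.773)
  = 133.129 / 154.2182 ≈ 0.863

0.863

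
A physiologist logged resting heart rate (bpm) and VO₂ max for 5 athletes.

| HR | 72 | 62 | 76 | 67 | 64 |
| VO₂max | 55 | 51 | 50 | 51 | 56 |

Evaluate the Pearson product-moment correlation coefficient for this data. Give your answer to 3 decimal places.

n = 5, Σx = 341, Σy = 263, Σx² = 23389, Σy² = 13863, Σxy = 17923
nΣxy − ΣxΣy = 89615 − 89683 = -68
nΣx² − (Σx)² = 116945 − 116281 = 664; nΣy² − (Σy)² = 69315 − 69169 = 146
r = -68 / √(664 × 146) = -68 / 311.3583 ≈ -0.218

-0.218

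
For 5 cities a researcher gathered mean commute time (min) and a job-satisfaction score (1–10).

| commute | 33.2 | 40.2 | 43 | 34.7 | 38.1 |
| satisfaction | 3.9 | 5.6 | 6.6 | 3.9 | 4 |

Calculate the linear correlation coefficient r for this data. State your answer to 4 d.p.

0.9090

n = 5, Σx = 189.2, Σy = 24, Σx² = 7222.98, Σy² = 121.34, Σxy = 926.13
nΣxy − ΣxΣy = 4630.65 − 4540.8 = 89.85
nΣx² − (Σx)² = 36114.9 − 35796.64 = 318.26; nΣy² − (Σy)² = 606.7 − 576 = 30.7
r = 89.85 / √(318.26 × 30.7) = 89.85 / 98.8463 ≈ 0.9090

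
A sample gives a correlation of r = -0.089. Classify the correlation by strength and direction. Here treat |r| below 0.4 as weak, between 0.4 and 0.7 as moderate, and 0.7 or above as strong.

weak negative

r = -0.089 < 0 so the relationship is negative.
|r| = 0.089, which falls in the weak range.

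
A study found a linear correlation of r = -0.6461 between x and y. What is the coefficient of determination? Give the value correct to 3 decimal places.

0.417

r² = (-0.6461)² = 0.417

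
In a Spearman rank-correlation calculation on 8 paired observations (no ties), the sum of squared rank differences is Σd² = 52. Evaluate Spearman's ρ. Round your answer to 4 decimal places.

0.3810

ρ = 1 − 6Σd² / [n(n²−1)] = 1 − 6×52 / (8×63)
  = 1 − 312/504 = 1 − 0.61905 ≈ 0.3810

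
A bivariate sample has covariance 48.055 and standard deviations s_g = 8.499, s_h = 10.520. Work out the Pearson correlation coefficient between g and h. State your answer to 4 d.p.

r = Cov(g,h) / (s_g · s_h) = 48.055 / (8.499 × 10.520)
  = 48.055 / 89.4095 ≈ 0.5375

0.5375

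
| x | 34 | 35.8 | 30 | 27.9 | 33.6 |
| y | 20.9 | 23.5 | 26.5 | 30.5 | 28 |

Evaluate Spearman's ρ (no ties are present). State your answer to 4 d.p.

-0.8000

Rank x: 4, 5, 2, 1, 3
Rank y: 1, 2, 3, 5, 4
d = rank(x) − rank(y): 3, 3, -1, -4, -1; Σd² = 36
ρ = 1 − 6Σd² / [n(n²−1)] = 1 − 6×36 / (5×24) = 1 − 216/120 ≈ -0.8000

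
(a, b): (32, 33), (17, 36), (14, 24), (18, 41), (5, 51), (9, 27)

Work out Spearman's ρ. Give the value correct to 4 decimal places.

-0.0857

Rank a: 6, 4, 3, 5, 1, 2
Rank b: 3, 4, 1, 5, 6, 2
d = rank(a) − rank(b): 3, 0, 2, 0, -5, 0; Σd² = 38
ρ = 1 − 6Σd² / [n(n²−1)] = 1 − 6×38 / (6×35) = 1 − 228/210 ≈ -0.0857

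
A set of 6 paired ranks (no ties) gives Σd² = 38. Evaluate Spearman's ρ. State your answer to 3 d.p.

-0.086

ρ = 1 − 6Σd² / [n(n²−1)] = 1 − 6×38 / (6×35)
  = 1 − 228/210 = 1 − 1.0857 ≈ -0.086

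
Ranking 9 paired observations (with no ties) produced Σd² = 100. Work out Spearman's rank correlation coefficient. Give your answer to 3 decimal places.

0.167

ρ = 1 − 6Σd² / [n(n²−1)] = 1 − 6×100 / (9×80)
  = 1 − 600/720 = 1 − 0.8333 ≈ 0.167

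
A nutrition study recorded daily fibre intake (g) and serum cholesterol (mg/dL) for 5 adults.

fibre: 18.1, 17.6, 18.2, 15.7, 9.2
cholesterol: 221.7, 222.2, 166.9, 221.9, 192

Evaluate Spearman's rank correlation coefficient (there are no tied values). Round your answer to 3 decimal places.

-0.300

Rank fibre: 4, 3, 5, 2, 1
Rank cholesterol: 3, 5, 1, 4, 2
d = rank(fibre) − rank(cholesterol): 1, -2, 4, -2, -1; Σd² = 26
ρ = 1 − 6Σd² / [n(n²−1)] = 1 − 6×26 / (5×24) = 1 − 156/120 ≈ -0.300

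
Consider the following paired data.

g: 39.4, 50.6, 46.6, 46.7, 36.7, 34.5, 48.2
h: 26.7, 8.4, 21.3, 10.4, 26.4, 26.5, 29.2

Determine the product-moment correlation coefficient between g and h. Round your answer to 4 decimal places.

-0.6061

n = 7, Σg = 302.7, Σh = 148.9, Σg² = 13325.55, Σh² = 3597.15, Σgh = 6245.85
nΣgh − ΣgΣh = 43720.95 − 45072.03 = -1351.08
nΣg² − (Σg)² = 93278.85 − 91627.29 = 1651.56; nΣh² − (Σh)² = 25180.05 − 22171.21 = 3008.84
r = -1351.08 / √(1651.56 × 3008.84) = -1351.08 / 2229.1881 ≈ -0.6061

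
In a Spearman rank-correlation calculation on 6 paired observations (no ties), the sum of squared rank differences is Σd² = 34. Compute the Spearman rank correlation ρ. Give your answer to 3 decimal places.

ρ = 1 − 6Σd² / [n(n²−1)] = 1 − 6×34 / (6×35)
  = 1 − 204/210 = 1 − 0.9714 ≈ 0.029

0.029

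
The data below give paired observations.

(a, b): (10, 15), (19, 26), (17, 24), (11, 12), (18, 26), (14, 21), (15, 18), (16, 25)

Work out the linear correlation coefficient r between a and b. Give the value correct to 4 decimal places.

0.9230

n = 8, Σa = 120, Σb = 167, Σa² = 1872, Σb² = 3687, Σab = 2616
nΣab − ΣaΣb = 20928 − 20040 = 888
nΣa² − (Σa)² = 14976 − 14400 = 576; nΣb² − (Σb)² = 29496 − 27889 = 1607
r = 888 / √(576 × 1607) = 888 / 962.0977 ≈ 0.9230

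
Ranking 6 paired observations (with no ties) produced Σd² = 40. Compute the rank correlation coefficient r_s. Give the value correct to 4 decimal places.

-0.1429

ρ = 1 − 6Σd² / [n(n²−1)] = 1 − 6×40 / (6×35)
  = 1 − 240/210 = 1 − 1.14286 ≈ -0.1429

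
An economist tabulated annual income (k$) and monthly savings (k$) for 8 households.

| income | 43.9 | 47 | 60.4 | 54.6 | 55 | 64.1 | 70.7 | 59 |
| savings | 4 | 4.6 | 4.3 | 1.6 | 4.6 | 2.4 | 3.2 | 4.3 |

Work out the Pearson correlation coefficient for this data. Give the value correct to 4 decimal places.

-0.3311

n = 8, Σx = 454.7, Σy = 29, Σx² = 26378.83, Σy² = 113.86, Σxy = 1625.66
nΣxy − ΣxΣy = 13005.28 − 13186.3 = -181.02
nΣx² − (Σx)² = 211030.64 − 206752.09 = 4278.55; nΣy² − (Σy)² = 910.88 − 841 = 69.88
r = -181.02 / √(4278.55 × 69.88) = -181.02 / 546.7953 ≈ -0.3311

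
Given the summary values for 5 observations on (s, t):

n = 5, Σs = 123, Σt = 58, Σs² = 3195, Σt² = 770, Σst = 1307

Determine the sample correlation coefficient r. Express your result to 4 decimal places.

-0.9342

r = (nΣst − ΣsΣt) / √[(nΣs² − (Σs)²)(nΣt² − (Σt)²)]
Numerator: 5×1307 − 123×58 = -599
Denominator: √[(15975 − 15129)(3850 − 3364)] = √[846 × 486] = 641.2145
r = -599 / 641.2145 ≈ -0.9342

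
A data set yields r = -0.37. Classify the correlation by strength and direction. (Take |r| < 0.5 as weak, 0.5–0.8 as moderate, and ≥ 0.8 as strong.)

weak negative

r = -0.37 < 0 so the relationship is negative.
|r| = 0.37, which falls in the weak range.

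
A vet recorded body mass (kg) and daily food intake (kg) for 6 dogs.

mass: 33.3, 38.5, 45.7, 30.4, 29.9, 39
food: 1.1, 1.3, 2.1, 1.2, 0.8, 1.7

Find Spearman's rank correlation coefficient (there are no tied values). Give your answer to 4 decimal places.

Rank mass: 3, 4, 6, 2, 1, 5
Rank food: 2, 4, 6, 3, 1, 5
d = rank(mass) − rank(food): 1, 0, 0, -1, 0, 0; Σd² = 2
ρ = 1 − 6Σd² / [n(n²−1)] = 1 − 6×2 / (6×35) = 1 − 12/210 ≈ 0.9429

0.9429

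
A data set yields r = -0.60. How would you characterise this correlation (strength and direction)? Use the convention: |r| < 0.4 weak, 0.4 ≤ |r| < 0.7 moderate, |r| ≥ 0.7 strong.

moderate negative

r = -0.60 < 0 so the relationship is negative.
|r| = 0.60, which falls in the moderate range.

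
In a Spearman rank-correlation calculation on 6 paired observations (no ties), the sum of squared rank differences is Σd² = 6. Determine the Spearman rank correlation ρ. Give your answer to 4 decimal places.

ρ = 1 − 6Σd² / [n(n²−1)] = 1 − 6×6 / (6×35)
  = 1 − 36/210 = 1 − 0.17143 ≈ 0.8286

0.8286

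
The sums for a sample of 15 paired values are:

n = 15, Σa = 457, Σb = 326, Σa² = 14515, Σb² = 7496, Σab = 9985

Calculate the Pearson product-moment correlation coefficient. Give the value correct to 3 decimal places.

r = (nΣab − ΣaΣb) / √[(nΣa² − (Σa)²)(nΣb² − (Σb)²)]
Numerator: 15×9985 − 457×326 = 793
Denominator: √[(217725 − 208849)(112440 − 106276)] = √[8876 × 6164] = 7396.7333
r = 793 / 7396.7333 ≈ 0.107

0.107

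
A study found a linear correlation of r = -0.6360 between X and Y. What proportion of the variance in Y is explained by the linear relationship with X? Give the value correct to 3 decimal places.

r² = (-0.6360)² = 0.404

0.404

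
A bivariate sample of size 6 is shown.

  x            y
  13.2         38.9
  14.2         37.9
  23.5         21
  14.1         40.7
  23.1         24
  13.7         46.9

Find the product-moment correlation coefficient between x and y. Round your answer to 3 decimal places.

-0.949

n = 6, Σx = 101.8, Σy = 209.4, Σx² = 1848.24, Σy² = 7822.72, Σxy = 3315.96
nΣxy − ΣxΣy = 19895.76 − 21316.92 = -1421.16
nΣx² − (Σx)² = 11089.44 − 10363.24 = 726.2; nΣy² − (Σy)² = 46936.32 − 43848.36 = 3087.96
r = -1421.16 / √(726.2 × 3087.96) = -1421.16 / 1497.4901 ≈ -0.949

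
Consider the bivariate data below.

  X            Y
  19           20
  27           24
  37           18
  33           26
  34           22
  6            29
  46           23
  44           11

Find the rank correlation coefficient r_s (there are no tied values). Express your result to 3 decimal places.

-0.548

Rank X: 2, 3, 6, 4, 5, 1, 8, 7
Rank Y: 3, 6, 2, 7, 4, 8, 5, 1
d = rank(X) − rank(Y): -1, -3, 4, -3, 1, -7, 3, 6; Σd² = 130
ρ = 1 − 6Σd² / [n(n²−1)] = 1 − 6×130 / (8×63) = 1 − 780/504 ≈ -0.548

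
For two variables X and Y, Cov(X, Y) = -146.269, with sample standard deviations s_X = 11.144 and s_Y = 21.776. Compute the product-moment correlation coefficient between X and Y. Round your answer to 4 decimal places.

r = Cov(X,Y) / (s_X · s_Y) = -146.269 / (11.144 × 21.776)
  = -146.269 / 242.6717 ≈ -0.6027

-0.6027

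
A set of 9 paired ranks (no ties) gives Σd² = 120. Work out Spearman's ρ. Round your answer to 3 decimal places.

0.000

ρ = 1 − 6Σd² / [n(n²−1)] = 1 − 6×120 / (9×80)
  = 1 − 720/720 = 1 − 1.0000 ≈ 0.000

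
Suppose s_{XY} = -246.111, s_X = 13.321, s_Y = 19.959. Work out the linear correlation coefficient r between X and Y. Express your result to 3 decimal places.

r = Cov(X,Y) / (s_X · s_Y) = -246.111 / (13.321 × 19.959)
  = -246.111 / 265.8738 ≈ -0.926

-0.926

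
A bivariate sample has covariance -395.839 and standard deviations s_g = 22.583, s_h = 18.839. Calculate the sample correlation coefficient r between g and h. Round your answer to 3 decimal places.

r = Cov(g,h) / (s_g · s_h) = -395.839 / (22.583 × 18.839)
  = -395.839 / 425.4411 ≈ -0.930

-0.930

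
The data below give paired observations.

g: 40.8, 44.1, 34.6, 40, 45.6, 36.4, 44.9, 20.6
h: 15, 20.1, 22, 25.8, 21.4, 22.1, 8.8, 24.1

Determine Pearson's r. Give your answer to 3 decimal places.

-0.475

n = 8, Σg = 307, Σh = 159.3, Σg² = 12251.3, Σh² = 3383.27, Σgh = 5963.47
nΣgh − ΣgΣh = 47707.76 − 48905.1 = -1197.34
nΣg² − (Σg)² = 98010.4 − 94249 = 3761.4; nΣh² − (Σh)² = 27066.16 − 25376.49 = 1689.67
r = -1197.34 / √(3761.4 × 1689.67) = -1197.34 / 2521.0166 ≈ -0.475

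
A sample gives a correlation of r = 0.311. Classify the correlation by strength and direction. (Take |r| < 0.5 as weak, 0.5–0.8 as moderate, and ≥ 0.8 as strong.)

r = 0.311 > 0 so the relationship is positive.
|r| = 0.311, which falls in the weak range.

weak positive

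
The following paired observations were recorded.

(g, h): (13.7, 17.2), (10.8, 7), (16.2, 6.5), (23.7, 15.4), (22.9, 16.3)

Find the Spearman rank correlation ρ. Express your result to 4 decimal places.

0.1000

Rank g: 2, 1, 3, 5, 4
Rank h: 5, 2, 1, 3, 4
d = rank(g) − rank(h): -3, -1, 2, 2, 0; Σd² = 18
ρ = 1 − 6Σd² / [n(n²−1)] = 1 − 6×18 / (5×24) = 1 − 108/120 ≈ 0.1000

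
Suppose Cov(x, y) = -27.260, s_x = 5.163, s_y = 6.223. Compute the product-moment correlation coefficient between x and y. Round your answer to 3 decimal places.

r = Cov(x,y) / (s_x · s_y) = -27.260 / (5.163 × 6.223)
  = -27.260 / 32.1293 ≈ -0.848

-0.848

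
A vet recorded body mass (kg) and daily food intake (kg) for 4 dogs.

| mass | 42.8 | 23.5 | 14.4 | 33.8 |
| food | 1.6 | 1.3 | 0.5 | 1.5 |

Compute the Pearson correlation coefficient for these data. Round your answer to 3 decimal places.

0.902

n = 4, Σx = 114.5, Σy = 4.9, Σx² = 3733.89, Σy² = 6.75, Σxy = 156.93
nΣxy − ΣxΣy = 627.72 − 561.05 = 66.67
nΣx² − (Σx)² = 14935.56 − 13110.25 = 1825.31; nΣy² − (Σy)² = 27 − 24.01 = 2.99
r = 66.67 / √(1825.31 × 2.99) = 66.67 / 73.8761 ≈ 0.902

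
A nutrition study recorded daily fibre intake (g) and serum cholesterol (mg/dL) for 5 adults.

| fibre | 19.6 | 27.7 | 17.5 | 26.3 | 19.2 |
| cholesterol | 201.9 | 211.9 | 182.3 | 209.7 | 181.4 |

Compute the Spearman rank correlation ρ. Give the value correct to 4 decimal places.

Rank fibre: 3, 5, 1, 4, 2
Rank cholesterol: 3, 5, 2, 4, 1
d = rank(fibre) − rank(cholesterol): 0, 0, -1, 0, 1; Σd² = 2
ρ = 1 − 6Σd² / [n(n²−1)] = 1 − 6×2 / (5×24) = 1 − 12/120 ≈ 0.9000

0.9000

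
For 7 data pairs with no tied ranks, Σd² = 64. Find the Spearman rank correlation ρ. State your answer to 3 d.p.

ρ = 1 − 6Σd² / [n(n²−1)] = 1 − 6×64 / (7×48)
  = 1 − 384/336 = 1 − 1.1429 ≈ -0.143

-0.143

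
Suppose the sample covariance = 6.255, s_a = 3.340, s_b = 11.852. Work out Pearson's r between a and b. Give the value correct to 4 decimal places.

r = Cov(a,b) / (s_a · s_b) = 6.255 / (3.340 × 11.852)
  = 6.255 / 39.5857 ≈ 0.1580

0.1580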